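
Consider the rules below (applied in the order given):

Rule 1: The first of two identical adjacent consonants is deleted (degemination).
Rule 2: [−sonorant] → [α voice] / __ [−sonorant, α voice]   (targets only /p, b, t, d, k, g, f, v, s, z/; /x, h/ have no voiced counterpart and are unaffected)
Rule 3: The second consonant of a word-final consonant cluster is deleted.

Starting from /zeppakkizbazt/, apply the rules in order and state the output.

Rule 1 (degemination): /pp/ is a geminate; the first /p/ deletes. /kk/ is a geminate; the first /k/ deletes. /zeppakkizbazt/ → zepakizbazt.
Rule 2 (regressive voicing assimilation): /z/ precedes the voiceless obstruent /t/, so it devoices to [s] by assimilation. /zepakizbazt/ → zepakizbast.
Rule 3 (final cluster simplification): /t/ is the second consonant of a word-final cluster /st/, so it deletes. /zepakizbast/ → zepakizbas.

zepakizbas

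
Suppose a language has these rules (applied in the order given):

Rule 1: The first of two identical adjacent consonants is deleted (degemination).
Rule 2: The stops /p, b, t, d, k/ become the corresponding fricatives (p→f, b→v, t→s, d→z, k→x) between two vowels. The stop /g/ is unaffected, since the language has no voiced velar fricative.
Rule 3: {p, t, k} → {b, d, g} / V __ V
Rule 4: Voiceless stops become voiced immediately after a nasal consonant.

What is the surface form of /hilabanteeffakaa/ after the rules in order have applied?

hilavandeefaxaa

Rule 1 (degemination): /ff/ is a geminate; the first /f/ deletes. /hilabanteeffakaa/ → hilabanteefakaa.
Rule 2 (intervocalic spirantization): /b/ is a stop between vowels /a/ and /a/, so it spirantizes to the fricative [v]. /k/ is a stop between vowels /a/ and /a/, so it spirantizes to the fricative [x]. /hilabanteefakaa/ → hilavanteefaxaa.
Rule 3 (intervocalic voicing): no segment meets the environment; /hilavanteefaxaa/ is unchanged.
Rule 4 (post-nasal voicing): /t/ is a voiceless stop immediately after the nasal /n/, so it voices to [d]. /hilavanteefaxaa/ → hilavandeefaxaa.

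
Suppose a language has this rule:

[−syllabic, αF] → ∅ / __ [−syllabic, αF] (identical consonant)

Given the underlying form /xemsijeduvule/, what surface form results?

xemsijeduvule

No segment of /xemsijeduvule/ meets the structural description of the rule, so the form surfaces unchanged.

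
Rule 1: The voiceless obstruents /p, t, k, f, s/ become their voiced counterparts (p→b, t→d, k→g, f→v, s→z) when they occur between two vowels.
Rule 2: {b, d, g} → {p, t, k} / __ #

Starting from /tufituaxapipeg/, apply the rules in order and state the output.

Rule 1 (intervocalic voicing): /f/ is a voiceless obstruent between vowels /u/ and /i/, so it voices to [v]. /t/ is a voiceless obstruent between vowels /i/ and /u/, so it voices to [d]. /p/ is a voiceless obstruent between vowels /a/ and /i/, so it voices to [b]. /p/ is a voiceless obstruent between vowels /i/ and /e/, so it voices to [b]. /tufituaxapipeg/ → tuviduaxabibeg.
Rule 2 (final devoicing): /g/ is a voiced stop in word-final position, so it devoices to [k]. /tuviduaxabibeg/ → tuviduaxabibek.

tuviduaxabibek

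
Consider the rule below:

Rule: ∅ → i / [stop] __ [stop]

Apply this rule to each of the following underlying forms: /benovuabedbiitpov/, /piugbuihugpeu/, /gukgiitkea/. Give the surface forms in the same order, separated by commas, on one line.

benovuabedibiitipov, piugibuihugipeu, gukigiitikea

/benovuabedbiitpov/: /d/ and /b/ form a stop–stop cluster, so [i] is inserted between them. /t/ and /p/ form a stop–stop cluster, so [i] is inserted between them. → [benovuabedibiitipov].
/piugbuihugpeu/: /g/ and /b/ form a stop–stop cluster, so [i] is inserted between them. /g/ and /p/ form a stop–stop cluster, so [i] is inserted between them. → [piugibuihugipeu].
/gukgiitkea/: /k/ and /g/ form a stop–stop cluster, so [i] is inserted between them. /t/ and /k/ form a stop–stop cluster, so [i] is inserted between them. → [gukigiitikea].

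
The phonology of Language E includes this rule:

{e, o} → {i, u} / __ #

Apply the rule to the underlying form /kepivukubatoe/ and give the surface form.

kepivukubatoi

Scanning /kepivukubatoe/: /e/ at position 2 is not in the conditioning environment; /o/ at position 12 is not in the conditioning environment; /e/ is a mid vowel in word-final position, so it raises to [i].
Result: [kepivukubatoi].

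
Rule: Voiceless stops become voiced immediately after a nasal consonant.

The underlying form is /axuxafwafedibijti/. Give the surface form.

axuxafwafedibijti

No segment of /axuxafwafedibijti/ meets the structural description of the rule, so the form surfaces unchanged.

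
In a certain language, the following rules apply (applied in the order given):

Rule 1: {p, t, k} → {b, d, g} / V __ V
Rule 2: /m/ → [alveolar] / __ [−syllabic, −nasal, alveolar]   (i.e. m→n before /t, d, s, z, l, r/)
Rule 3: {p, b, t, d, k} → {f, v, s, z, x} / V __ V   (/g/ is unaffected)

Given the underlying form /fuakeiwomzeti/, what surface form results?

Rule 1 (intervocalic voicing): /k/ is a voiceless stop between vowels /a/ and /e/, so it voices to [g]. /t/ is a voiceless stop between vowels /e/ and /i/, so it voices to [d]. /fuakeiwomzeti/ → fuageiwomzedi.
Rule 2 (nasal place assimilation): /m/ precedes the alveolar consonant /z/, so it assimilates in place to [n]. /fuageiwomzedi/ → fuageiwonzedi.
Rule 3 (intervocalic spirantization): /d/ is a stop between vowels /e/ and /i/, so it spirantizes to the fricative [z]. /fuageiwonzedi/ → fuageiwonzezi.

fuageiwonzezi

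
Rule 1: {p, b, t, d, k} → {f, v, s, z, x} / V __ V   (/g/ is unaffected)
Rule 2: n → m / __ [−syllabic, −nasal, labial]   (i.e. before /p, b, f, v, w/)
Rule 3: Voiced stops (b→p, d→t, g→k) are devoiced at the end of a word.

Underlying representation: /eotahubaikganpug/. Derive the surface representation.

Rule 1 (intervocalic spirantization): /t/ is a stop between vowels /o/ and /a/, so it spirantizes to the fricative [s]. /b/ is a stop between vowels /u/ and /a/, so it spirantizes to the fricative [v]. /eotahubaikganpug/ → eosahuvaikganpug.
Rule 2 (nasal place assimilation): /n/ precedes the labial consonant /p/, so it assimilates in place to [m]. /eosahuvaikganpug/ → eosahuvaikgampug.
Rule 3 (final devoicing): /g/ is a voiced stop in word-final position, so it devoices to [k]. /eosahuvaikgampug/ → eosahuvaikgampuk.

eosahuvaikgampuk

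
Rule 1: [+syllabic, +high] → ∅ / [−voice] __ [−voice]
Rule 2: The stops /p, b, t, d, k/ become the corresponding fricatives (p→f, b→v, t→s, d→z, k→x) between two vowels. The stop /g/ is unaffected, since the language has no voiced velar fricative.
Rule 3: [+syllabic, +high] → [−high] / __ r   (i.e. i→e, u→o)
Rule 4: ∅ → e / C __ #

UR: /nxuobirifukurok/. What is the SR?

nxuoverifkoroke

Rule 1 (high vowel syncope): /u/ is a high vowel flanked by voiceless consonants /f/ and /k/, so it deletes. /nxuobirifukurok/ → nxuobirifkurok.
Rule 2 (intervocalic spirantization): /b/ is a stop between vowels /o/ and /i/, so it spirantizes to the fricative [v]. /nxuobirifkurok/ → nxuovirifkurok.
Rule 3 (pre-rhotic lowering): /i/ is a high vowel immediately before /r/, so it lowers to [e]. /u/ is a high vowel immediately before /r/, so it lowers to [o]. /nxuovirifkurok/ → nxuoverifkorok.
Rule 4 (final e-epenthesis): the form ends in the consonant /k/, so [e] is inserted word-finally. /nxuoverifkorok/ → nxuoverifkoroke.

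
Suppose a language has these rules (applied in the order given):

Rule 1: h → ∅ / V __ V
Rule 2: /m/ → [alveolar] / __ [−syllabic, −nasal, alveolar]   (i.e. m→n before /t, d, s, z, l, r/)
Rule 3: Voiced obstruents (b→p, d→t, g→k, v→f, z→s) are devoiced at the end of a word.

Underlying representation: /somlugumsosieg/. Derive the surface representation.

Rule 1 (intervocalic h-deletion): no segment meets the environment; /somlugumsosieg/ is unchanged.
Rule 2 (nasal place assimilation): /m/ precedes the alveolar consonant /l/, so it assimilates in place to [n]. /m/ precedes the alveolar consonant /s/, so it assimilates in place to [n]. /somlugumsosieg/ → sonlugunsosieg.
Rule 3 (final devoicing): /g/ is a voiced obstruent in word-final position, so it devoices to [k]. /sonlugunsosieg/ → sonlugunsosiek.

sonlugunsosiek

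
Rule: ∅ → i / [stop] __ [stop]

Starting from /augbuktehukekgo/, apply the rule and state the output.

/g/ and /b/ form a stop–stop cluster, so [i] is inserted between them.
/k/ and /t/ form a stop–stop cluster, so [i] is inserted between them.
/k/ and /g/ form a stop–stop cluster, so [i] is inserted between them.
Surface form: [augibukitehukekigo].

augibukitehukekigo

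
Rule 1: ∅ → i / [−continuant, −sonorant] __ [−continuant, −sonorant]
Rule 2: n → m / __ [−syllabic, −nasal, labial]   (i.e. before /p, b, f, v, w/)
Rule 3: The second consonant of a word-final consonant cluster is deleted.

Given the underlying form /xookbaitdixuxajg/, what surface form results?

xookibaitidixuxaj

Rule 1 (stop-cluster i-epenthesis): /k/ and /b/ form a stop–stop cluster, so [i] is inserted between them. /t/ and /d/ form a stop–stop cluster, so [i] is inserted between them. /xookbaitdixuxajg/ → xookibaitidixuxajg.
Rule 2 (nasal place assimilation): no segment meets the environment; /xookibaitidixuxajg/ is unchanged.
Rule 3 (final cluster simplification): /g/ is the second consonant of a word-final cluster /jg/, so it deletes. /xookibaitidixuxajg/ → xookibaitidixuxaj.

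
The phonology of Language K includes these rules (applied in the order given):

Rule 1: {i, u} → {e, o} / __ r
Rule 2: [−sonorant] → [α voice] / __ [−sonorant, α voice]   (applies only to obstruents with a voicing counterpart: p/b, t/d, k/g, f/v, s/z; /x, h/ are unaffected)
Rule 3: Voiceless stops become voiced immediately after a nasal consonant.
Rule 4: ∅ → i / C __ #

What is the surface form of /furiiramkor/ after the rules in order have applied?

forieramgori

Rule 1 (pre-rhotic lowering): /u/ is a high vowel immediately before /r/, so it lowers to [o]. /i/ is a high vowel immediately before /r/, so it lowers to [e]. /furiiramkor/ → forieramkor.
Rule 2 (regressive voicing assimilation): no segment meets the environment; /forieramkor/ is unchanged.
Rule 3 (post-nasal voicing): /k/ is a voiceless stop immediately after the nasal /m/, so it voices to [g]. /forieramkor/ → forieramgor.
Rule 4 (final i-epenthesis): the form ends in the consonant /r/, so [i] is inserted word-finally. /forieramgor/ → forieramgori.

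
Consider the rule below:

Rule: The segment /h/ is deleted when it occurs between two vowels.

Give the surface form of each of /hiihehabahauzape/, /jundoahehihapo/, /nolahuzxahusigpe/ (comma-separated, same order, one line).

/hiihehabahauzape/: /h/ occurs between vowels /i/ and /e/, so it deletes. /h/ occurs between vowels /e/ and /a/, so it deletes. /h/ occurs between vowels /a/ and /a/, so it deletes. → [hiieabaauzape].
/jundoahehihapo/: /h/ occurs between vowels /a/ and /e/, so it deletes. /h/ occurs between vowels /e/ and /i/, so it deletes. /h/ occurs between vowels /i/ and /a/, so it deletes. → [jundoaeiapo].
/nolahuzxahusigpe/: /h/ occurs between vowels /a/ and /u/, so it deletes. /h/ occurs between vowels /a/ and /u/, so it deletes. → [nolauzxausigpe].

hiieabaauzape, jundoaeiapo, nolauzxausigpe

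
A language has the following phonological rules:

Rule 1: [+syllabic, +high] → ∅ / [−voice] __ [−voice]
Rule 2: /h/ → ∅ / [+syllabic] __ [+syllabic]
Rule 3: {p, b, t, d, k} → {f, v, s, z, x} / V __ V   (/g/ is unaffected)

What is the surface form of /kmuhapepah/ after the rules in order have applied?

kmuafefah

Rule 1 (high vowel syncope): no segment meets the environment; /kmuhapepah/ is unchanged.
Rule 2 (intervocalic h-deletion): /h/ occurs between vowels /u/ and /a/, so it deletes. /kmuhapepah/ → kmuapepah.
Rule 3 (intervocalic spirantization): /p/ is a stop between vowels /a/ and /e/, so it spirantizes to the fricative [f]. /p/ is a stop between vowels /e/ and /a/, so it spirantizes to the fricative [f]. /kmuapepah/ → kmuafefah.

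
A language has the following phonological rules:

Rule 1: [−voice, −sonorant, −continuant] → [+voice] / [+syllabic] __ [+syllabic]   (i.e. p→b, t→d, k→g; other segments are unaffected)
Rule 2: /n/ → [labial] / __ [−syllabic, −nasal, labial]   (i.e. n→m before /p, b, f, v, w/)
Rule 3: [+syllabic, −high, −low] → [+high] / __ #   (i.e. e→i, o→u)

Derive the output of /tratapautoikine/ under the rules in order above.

Rule 1 (intervocalic voicing): /t/ is a voiceless stop between vowels /a/ and /a/, so it voices to [d]. /p/ is a voiceless stop between vowels /a/ and /a/, so it voices to [b]. /t/ is a voiceless stop between vowels /u/ and /o/, so it voices to [d]. /k/ is a voiceless stop between vowels /i/ and /i/, so it voices to [g]. /tratapautoikine/ → tradabaudoigine.
Rule 2 (nasal place assimilation): no segment meets the environment; /tradabaudoigine/ is unchanged.
Rule 3 (final vowel raising): /e/ is a mid vowel in word-final position, so it raises to [i]. /tradabaudoigine/ → tradabaudoigini.

tradabaudoigini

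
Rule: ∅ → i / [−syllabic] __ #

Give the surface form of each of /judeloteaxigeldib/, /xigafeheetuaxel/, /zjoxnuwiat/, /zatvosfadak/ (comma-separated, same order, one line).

judeloteaxigeldibi, xigafeheetuaxeli, zjoxnuwiati, zatvosfadaki

/judeloteaxigeldib/: the form ends in the consonant /b/, so [i] is inserted word-finally. → [judeloteaxigeldibi].
/xigafeheetuaxel/: the form ends in the consonant /l/, so [i] is inserted word-finally. → [xigafeheetuaxeli].
/zjoxnuwiat/: the form ends in the consonant /t/, so [i] is inserted word-finally. → [zjoxnuwiati].
/zatvosfadak/: the form ends in the consonant /k/, so [i] is inserted word-finally. → [zatvosfadaki].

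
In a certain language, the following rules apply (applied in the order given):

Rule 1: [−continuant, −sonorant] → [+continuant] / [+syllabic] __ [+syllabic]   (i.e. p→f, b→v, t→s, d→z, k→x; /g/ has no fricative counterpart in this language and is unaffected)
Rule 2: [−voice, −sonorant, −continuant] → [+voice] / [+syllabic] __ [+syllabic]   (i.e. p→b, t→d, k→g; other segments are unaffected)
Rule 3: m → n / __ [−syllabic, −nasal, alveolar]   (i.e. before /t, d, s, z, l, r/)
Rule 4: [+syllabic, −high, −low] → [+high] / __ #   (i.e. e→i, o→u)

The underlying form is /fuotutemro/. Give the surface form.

fuosusenru

Rule 1 (intervocalic spirantization): /t/ is a stop between vowels /o/ and /u/, so it spirantizes to the fricative [s]. /t/ is a stop between vowels /u/ and /e/, so it spirantizes to the fricative [s]. /fuotutemro/ → fuosusemro.
Rule 2 (intervocalic voicing): no segment meets the environment; /fuosusemro/ is unchanged.
Rule 3 (nasal place assimilation): /m/ precedes the alveolar consonant /r/, so it assimilates in place to [n]. /fuosusemro/ → fuosusenro.
Rule 4 (final vowel raising): /o/ is a mid vowel in word-final position, so it raises to [u]. /fuosusenro/ → fuosusenru.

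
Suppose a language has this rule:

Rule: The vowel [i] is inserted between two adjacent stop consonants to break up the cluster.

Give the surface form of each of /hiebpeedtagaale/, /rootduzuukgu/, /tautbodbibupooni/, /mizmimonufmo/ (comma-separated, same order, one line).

/hiebpeedtagaale/: /b/ and /p/ form a stop–stop cluster, so [i] is inserted between them. /d/ and /t/ form a stop–stop cluster, so [i] is inserted between them. → [hiebipeeditagaale].
/rootduzuukgu/: /t/ and /d/ form a stop–stop cluster, so [i] is inserted between them. /k/ and /g/ form a stop–stop cluster, so [i] is inserted between them. → [rootiduzuukigu].
/tautbodbibupooni/: /t/ and /b/ form a stop–stop cluster, so [i] is inserted between them. /d/ and /b/ form a stop–stop cluster, so [i] is inserted between them. → [tautibodibibupooni].
/mizmimonufmo/: the rule's environment is not met; surfaces unchanged as [mizmimonufmo].

hiebipeeditagaale, rootiduzuukigu, tautibodibibupooni, mizmimonufmo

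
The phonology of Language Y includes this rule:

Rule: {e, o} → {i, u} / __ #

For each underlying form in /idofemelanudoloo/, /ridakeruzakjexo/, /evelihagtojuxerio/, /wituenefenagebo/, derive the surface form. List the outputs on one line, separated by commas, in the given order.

/idofemelanudoloo/: /o/ is a mid vowel in word-final position, so it raises to [u]. → [idofemelanudolou].
/ridakeruzakjexo/: /o/ is a mid vowel in word-final position, so it raises to [u]. → [ridakeruzakjexu].
/evelihagtojuxerio/: /o/ is a mid vowel in word-final position, so it raises to [u]. → [evelihagtojuxeriu].
/wituenefenagebo/: /o/ is a mid vowel in word-final position, so it raises to [u]. → [wituenefenagebu].

idofemelanudolou, ridakeruzakjexu, evelihagtojuxeriu, wituenefenagebu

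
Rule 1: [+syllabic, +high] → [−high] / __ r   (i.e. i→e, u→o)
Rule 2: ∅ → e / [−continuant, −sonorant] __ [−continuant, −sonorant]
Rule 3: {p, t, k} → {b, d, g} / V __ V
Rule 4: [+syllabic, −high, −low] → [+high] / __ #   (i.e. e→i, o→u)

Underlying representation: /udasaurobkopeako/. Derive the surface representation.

udasaorobegobeagu

Rule 1 (pre-rhotic lowering): /u/ is a high vowel immediately before /r/, so it lowers to [o]. /udasaurobkopeako/ → udasaorobkopeako.
Rule 2 (stop-cluster e-epenthesis): /b/ and /k/ form a stop–stop cluster, so [e] is inserted between them. /udasaorobkopeako/ → udasaorobekopeako.
Rule 3 (intervocalic voicing): /k/ is a voiceless stop between vowels /e/ and /o/, so it voices to [g]. /p/ is a voiceless stop between vowels /o/ and /e/, so it voices to [b]. /k/ is a voiceless stop between vowels /a/ and /o/, so it voices to [g]. /udasaorobekopeako/ → udasaorobegobeago.
Rule 4 (final vowel raising): /o/ is a mid vowel in word-final position, so it raises to [u]. /udasaorobegobeago/ → udasaorobegobeagu.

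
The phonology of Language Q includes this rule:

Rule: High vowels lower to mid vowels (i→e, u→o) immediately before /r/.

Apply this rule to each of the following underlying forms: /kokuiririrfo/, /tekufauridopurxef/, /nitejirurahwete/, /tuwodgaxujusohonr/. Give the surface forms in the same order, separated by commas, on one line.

kokuerererfo, tekufaoridoporxef, nitejerorahwete, tuwodgaxujusohonr

/kokuiririrfo/: /i/ is a high vowel immediately before /r/, so it lowers to [e]. /i/ is a high vowel immediately before /r/, so it lowers to [e]. /i/ is a high vowel immediately before /r/, so it lowers to [e]. → [kokuerererfo].
/tekufauridopurxef/: /u/ is a high vowel immediately before /r/, so it lowers to [o]. /u/ is a high vowel immediately before /r/, so it lowers to [o]. → [tekufaoridoporxef].
/nitejirurahwete/: /i/ is a high vowel immediately before /r/, so it lowers to [e]. /u/ is a high vowel immediately before /r/, so it lowers to [o]. → [nitejerorahwete].
/tuwodgaxujusohonr/: the rule's environment is not met; surfaces unchanged as [tuwodgaxujusohonr].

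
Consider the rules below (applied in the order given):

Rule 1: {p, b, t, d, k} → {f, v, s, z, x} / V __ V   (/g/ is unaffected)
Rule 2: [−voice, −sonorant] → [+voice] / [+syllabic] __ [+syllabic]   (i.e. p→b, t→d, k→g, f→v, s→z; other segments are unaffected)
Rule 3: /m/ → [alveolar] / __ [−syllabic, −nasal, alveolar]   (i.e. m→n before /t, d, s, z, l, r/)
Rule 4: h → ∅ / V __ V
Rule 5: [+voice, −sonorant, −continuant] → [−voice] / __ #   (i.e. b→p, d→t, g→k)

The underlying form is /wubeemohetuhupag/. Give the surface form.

Rule 1 (intervocalic spirantization): /b/ is a stop between vowels /u/ and /e/, so it spirantizes to the fricative [v]. /t/ is a stop between vowels /e/ and /u/, so it spirantizes to the fricative [s]. /p/ is a stop between vowels /u/ and /a/, so it spirantizes to the fricative [f]. /wubeemohetuhupag/ → wuveemohesuhufag.
Rule 2 (intervocalic voicing): /s/ is a voiceless obstruent between vowels /e/ and /u/, so it voices to [z]. /f/ is a voiceless obstruent between vowels /u/ and /a/, so it voices to [v]. /wuveemohesuhufag/ → wuveemohezuhuvag.
Rule 3 (nasal place assimilation): no segment meets the environment; /wuveemohezuhuvag/ is unchanged.
Rule 4 (intervocalic h-deletion): /h/ occurs between vowels /o/ and /e/, so it deletes. /h/ occurs between vowels /u/ and /u/, so it deletes. /wuveemohezuhuvag/ → wuveemoezuuvag.
Rule 5 (final devoicing): /g/ is a voiced stop in word-final position, so it devoices to [k]. /wuveemoezuuvag/ → wuveemoezuuvak.

wuveemoezuuvak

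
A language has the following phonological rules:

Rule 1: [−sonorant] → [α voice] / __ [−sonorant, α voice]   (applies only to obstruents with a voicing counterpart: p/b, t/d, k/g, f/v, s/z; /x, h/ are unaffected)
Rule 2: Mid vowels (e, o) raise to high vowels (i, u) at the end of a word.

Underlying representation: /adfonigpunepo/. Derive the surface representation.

Rule 1 (regressive voicing assimilation): /d/ precedes the voiceless obstruent /f/, so it devoices to [t] by assimilation. /g/ precedes the voiceless obstruent /p/, so it devoices to [k] by assimilation. /adfonigpunepo/ → atfonikpunepo.
Rule 2 (final vowel raising): /o/ is a mid vowel in word-final position, so it raises to [u]. /atfonikpunepo/ → atfonikpunepu.

atfonikpunepu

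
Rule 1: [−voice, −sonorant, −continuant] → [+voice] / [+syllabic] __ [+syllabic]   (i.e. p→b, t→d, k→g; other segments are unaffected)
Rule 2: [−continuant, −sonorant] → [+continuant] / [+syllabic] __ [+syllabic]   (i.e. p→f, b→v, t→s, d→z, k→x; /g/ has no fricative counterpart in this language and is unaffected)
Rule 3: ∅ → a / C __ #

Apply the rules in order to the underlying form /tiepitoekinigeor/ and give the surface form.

tievizoeginigeora

Rule 1 (intervocalic voicing): /p/ is a voiceless stop between vowels /e/ and /i/, so it voices to [b]. /t/ is a voiceless stop between vowels /i/ and /o/, so it voices to [d]. /k/ is a voiceless stop between vowels /e/ and /i/, so it voices to [g]. /tiepitoekinigeor/ → tiebidoeginigeor.
Rule 2 (intervocalic spirantization): /b/ is a stop between vowels /e/ and /i/, so it spirantizes to the fricative [v]. /d/ is a stop between vowels /i/ and /o/, so it spirantizes to the fricative [z]. /tiebidoeginigeor/ → tievizoeginigeor.
Rule 3 (final a-epenthesis): the form ends in the consonant /r/, so [a] is inserted word-finally. /tievizoeginigeor/ → tievizoeginigeora.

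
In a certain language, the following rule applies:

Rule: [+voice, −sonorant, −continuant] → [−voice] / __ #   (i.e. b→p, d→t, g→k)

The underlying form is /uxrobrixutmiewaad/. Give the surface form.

uxrobrixutmiewaat

/d/ is a voiced stop in word-final position, so it devoices to [t].
Surface form: [uxrobrixutmiewaat].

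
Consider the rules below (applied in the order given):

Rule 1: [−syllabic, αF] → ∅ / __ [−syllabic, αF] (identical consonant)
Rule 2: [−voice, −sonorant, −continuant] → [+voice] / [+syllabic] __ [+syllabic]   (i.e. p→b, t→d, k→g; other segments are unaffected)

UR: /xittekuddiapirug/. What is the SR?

Rule 1 (degemination): /tt/ is a geminate; the first /t/ deletes. /dd/ is a geminate; the first /d/ deletes. /xittekuddiapirug/ → xitekudiapirug.
Rule 2 (intervocalic voicing): /t/ is a voiceless stop between vowels /i/ and /e/, so it voices to [d]. /k/ is a voiceless stop between vowels /e/ and /u/, so it voices to [g]. /p/ is a voiceless stop between vowels /a/ and /i/, so it voices to [b]. /xitekudiapirug/ → xidegudiabirug.

xidegudiabirug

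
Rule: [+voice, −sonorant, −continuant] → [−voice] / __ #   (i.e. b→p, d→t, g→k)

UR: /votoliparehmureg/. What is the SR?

/g/ is a voiced stop in word-final position, so it devoices to [k].
Surface form: [votoliparehmurek].

votoliparehmurek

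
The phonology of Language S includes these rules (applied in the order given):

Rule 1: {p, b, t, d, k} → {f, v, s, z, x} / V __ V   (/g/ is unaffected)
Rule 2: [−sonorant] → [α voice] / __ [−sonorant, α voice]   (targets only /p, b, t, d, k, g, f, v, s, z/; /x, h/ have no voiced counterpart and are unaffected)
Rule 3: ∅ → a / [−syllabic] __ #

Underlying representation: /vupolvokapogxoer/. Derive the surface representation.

vufolvoxafokxoera

Rule 1 (intervocalic spirantization): /p/ is a stop between vowels /u/ and /o/, so it spirantizes to the fricative [f]. /k/ is a stop between vowels /o/ and /a/, so it spirantizes to the fricative [x]. /p/ is a stop between vowels /a/ and /o/, so it spirantizes to the fricative [f]. /vupolvokapogxoer/ → vufolvoxafogxoer.
Rule 2 (regressive voicing assimilation): /g/ precedes the voiceless obstruent /x/, so it devoices to [k] by assimilation. /vufolvoxafogxoer/ → vufolvoxafokxoer.
Rule 3 (final a-epenthesis): the form ends in the consonant /r/, so [a] is inserted word-finally. /vufolvoxafokxoer/ → vufolvoxafokxoera.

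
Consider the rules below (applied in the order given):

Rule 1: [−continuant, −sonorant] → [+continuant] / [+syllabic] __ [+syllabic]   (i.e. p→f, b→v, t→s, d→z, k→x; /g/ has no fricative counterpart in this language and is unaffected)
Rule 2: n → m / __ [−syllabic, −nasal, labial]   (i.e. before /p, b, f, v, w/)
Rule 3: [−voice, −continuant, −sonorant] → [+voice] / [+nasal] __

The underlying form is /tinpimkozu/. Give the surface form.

Rule 1 (intervocalic spirantization): no segment meets the environment; /tinpimkozu/ is unchanged.
Rule 2 (nasal place assimilation): /n/ precedes the labial consonant /p/, so it assimilates in place to [m]. /tinpimkozu/ → timpimkozu.
Rule 3 (post-nasal voicing): /p/ is a voiceless stop immediately after the nasal /m/, so it voices to [b]. /k/ is a voiceless stop immediately after the nasal /m/, so it voices to [g]. /timpimkozu/ → timbimgozu.

timbimgozu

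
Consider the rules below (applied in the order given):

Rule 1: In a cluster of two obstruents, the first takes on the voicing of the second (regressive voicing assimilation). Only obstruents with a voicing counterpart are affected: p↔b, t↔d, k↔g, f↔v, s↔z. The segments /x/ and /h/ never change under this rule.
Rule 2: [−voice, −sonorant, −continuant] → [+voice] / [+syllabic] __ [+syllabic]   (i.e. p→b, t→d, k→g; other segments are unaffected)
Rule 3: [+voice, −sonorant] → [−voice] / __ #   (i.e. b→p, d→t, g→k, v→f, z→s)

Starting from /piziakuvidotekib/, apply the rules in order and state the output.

Rule 1 (regressive voicing assimilation): no segment meets the environment; /piziakuvidotekib/ is unchanged.
Rule 2 (intervocalic voicing): /k/ is a voiceless stop between vowels /a/ and /u/, so it voices to [g]. /t/ is a voiceless stop between vowels /o/ and /e/, so it voices to [d]. /k/ is a voiceless stop between vowels /e/ and /i/, so it voices to [g]. /piziakuvidotekib/ → piziaguvidodegib.
Rule 3 (final devoicing): /b/ is a voiced obstruent in word-final position, so it devoices to [p]. /piziaguvidodegib/ → piziaguvidodegip.

piziaguvidodegip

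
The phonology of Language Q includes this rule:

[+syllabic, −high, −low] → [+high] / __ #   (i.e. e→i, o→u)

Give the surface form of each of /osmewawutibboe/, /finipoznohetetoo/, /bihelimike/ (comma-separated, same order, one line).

/osmewawutibboe/: /e/ is a mid vowel in word-final position, so it raises to [i]. → [osmewawutibboi].
/finipoznohetetoo/: /o/ is a mid vowel in word-final position, so it raises to [u]. → [finipoznohetetou].
/bihelimike/: /e/ is a mid vowel in word-final position, so it raises to [i]. → [bihelimiki].

osmewawutibboi, finipoznohetetou, bihelimiki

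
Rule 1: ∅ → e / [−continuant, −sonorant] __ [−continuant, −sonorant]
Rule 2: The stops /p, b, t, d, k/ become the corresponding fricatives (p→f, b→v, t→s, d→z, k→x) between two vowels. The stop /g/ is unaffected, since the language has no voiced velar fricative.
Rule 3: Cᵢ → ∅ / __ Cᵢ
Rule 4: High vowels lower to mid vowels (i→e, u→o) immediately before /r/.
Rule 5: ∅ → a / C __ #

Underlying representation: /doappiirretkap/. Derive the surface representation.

doafefieresexapa

Rule 1 (stop-cluster e-epenthesis): /p/ and /p/ form a stop–stop cluster, so [e] is inserted between them. /t/ and /k/ form a stop–stop cluster, so [e] is inserted between them. /doappiirretkap/ → doapepiirretekap.
Rule 2 (intervocalic spirantization): /p/ is a stop between vowels /a/ and /e/, so it spirantizes to the fricative [f]. /p/ is a stop between vowels /e/ and /i/, so it spirantizes to the fricative [f]. /t/ is a stop between vowels /e/ and /e/, so it spirantizes to the fricative [s]. /k/ is a stop between vowels /e/ and /a/, so it spirantizes to the fricative [x]. /doapepiirretekap/ → doafefiirresexap.
Rule 3 (degemination): /rr/ is a geminate; the first /r/ deletes. /doafefiirresexap/ → doafefiiresexap.
Rule 4 (pre-rhotic lowering): /i/ is a high vowel immediately before /r/, so it lowers to [e]. /doafefiiresexap/ → doafefieresexap.
Rule 5 (final a-epenthesis): the form ends in the consonant /p/, so [a] is inserted word-finally. /doafefieresexap/ → doafefieresexapa.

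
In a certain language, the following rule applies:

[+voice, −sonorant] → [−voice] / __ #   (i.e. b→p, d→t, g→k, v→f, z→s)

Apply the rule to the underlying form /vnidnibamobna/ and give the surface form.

vnidnibamobna

No segment of /vnidnibamobna/ meets the structural description of the rule, so the form surfaces unchanged.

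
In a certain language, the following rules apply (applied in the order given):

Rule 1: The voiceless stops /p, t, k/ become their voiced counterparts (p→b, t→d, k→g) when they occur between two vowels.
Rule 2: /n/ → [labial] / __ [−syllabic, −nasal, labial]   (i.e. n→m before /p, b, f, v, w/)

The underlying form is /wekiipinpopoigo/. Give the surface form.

Rule 1 (intervocalic voicing): /k/ is a voiceless stop between vowels /e/ and /i/, so it voices to [g]. /p/ is a voiceless stop between vowels /i/ and /i/, so it voices to [b]. /p/ is a voiceless stop between vowels /o/ and /o/, so it voices to [b]. /wekiipinpopoigo/ → wegiibinpoboigo.
Rule 2 (nasal place assimilation): /n/ precedes the labial consonant /p/, so it assimilates in place to [m]. /wegiibinpoboigo/ → wegiibimpoboigo.

wegiibimpoboigo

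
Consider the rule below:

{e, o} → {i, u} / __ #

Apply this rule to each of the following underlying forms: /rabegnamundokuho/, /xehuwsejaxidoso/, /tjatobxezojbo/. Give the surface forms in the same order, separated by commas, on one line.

rabegnamundokuhu, xehuwsejaxidosu, tjatobxezojbu

/rabegnamundokuho/: /o/ is a mid vowel in word-final position, so it raises to [u]. → [rabegnamundokuhu].
/xehuwsejaxidoso/: /o/ is a mid vowel in word-final position, so it raises to [u]. → [xehuwsejaxidosu].
/tjatobxezojbo/: /o/ is a mid vowel in word-final position, so it raises to [u]. → [tjatobxezojbu].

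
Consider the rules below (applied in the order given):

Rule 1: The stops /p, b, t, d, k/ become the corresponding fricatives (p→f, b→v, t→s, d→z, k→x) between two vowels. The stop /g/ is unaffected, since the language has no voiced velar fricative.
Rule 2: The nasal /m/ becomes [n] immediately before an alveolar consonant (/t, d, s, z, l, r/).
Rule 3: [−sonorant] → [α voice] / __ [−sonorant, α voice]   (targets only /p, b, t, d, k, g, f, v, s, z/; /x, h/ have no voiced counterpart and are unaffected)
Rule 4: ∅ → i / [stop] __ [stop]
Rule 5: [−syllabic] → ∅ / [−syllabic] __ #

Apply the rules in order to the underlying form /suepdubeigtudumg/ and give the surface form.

Rule 1 (intervocalic spirantization): /b/ is a stop between vowels /u/ and /e/, so it spirantizes to the fricative [v]. /d/ is a stop between vowels /u/ and /u/, so it spirantizes to the fricative [z]. /suepdubeigtudumg/ → suepduveigtuzumg.
Rule 2 (nasal place assimilation): no segment meets the environment; /suepduveigtuzumg/ is unchanged.
Rule 3 (regressive voicing assimilation): /p/ precedes the voiced obstruent /d/, so it voices to [b] by assimilation. /g/ precedes the voiceless obstruent /t/, so it devoices to [k] by assimilation. /suepduveigtuzumg/ → suebduveiktuzumg.
Rule 4 (stop-cluster i-epenthesis): /b/ and /d/ form a stop–stop cluster, so [i] is inserted between them. /k/ and /t/ form a stop–stop cluster, so [i] is inserted between them. /suebduveiktuzumg/ → suebiduveikituzumg.
Rule 5 (final cluster simplification): /g/ is the second consonant of a word-final cluster /mg/, so it deletes. /suebiduveikituzumg/ → suebiduveikituzum.

suebiduveikituzum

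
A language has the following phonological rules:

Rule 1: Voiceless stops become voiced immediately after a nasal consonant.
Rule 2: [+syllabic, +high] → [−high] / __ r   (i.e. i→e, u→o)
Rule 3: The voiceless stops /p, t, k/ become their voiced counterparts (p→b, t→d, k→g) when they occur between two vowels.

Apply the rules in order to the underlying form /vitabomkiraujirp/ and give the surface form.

vidabomgeraujerp

Rule 1 (post-nasal voicing): /k/ is a voiceless stop immediately after the nasal /m/, so it voices to [g]. /vitabomkiraujirp/ → vitabomgiraujirp.
Rule 2 (pre-rhotic lowering): /i/ is a high vowel immediately before /r/, so it lowers to [e]. /i/ is a high vowel immediately before /r/, so it lowers to [e]. /vitabomgiraujirp/ → vitabomgeraujerp.
Rule 3 (intervocalic voicing): /t/ is a voiceless stop between vowels /i/ and /a/, so it voices to [d]. /vitabomgeraujerp/ → vidabomgeraujerp.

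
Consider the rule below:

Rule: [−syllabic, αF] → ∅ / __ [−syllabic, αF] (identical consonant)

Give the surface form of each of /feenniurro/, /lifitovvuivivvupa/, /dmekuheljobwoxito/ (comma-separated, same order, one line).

feeniuro, lifitovuivivupa, dmekuheljobwoxito

/feenniurro/: /nn/ is a geminate; the first /n/ deletes. /rr/ is a geminate; the first /r/ deletes. → [feeniuro].
/lifitovvuivivvupa/: /vv/ is a geminate; the first /v/ deletes. /vv/ is a geminate; the first /v/ deletes. → [lifitovuivivupa].
/dmekuheljobwoxito/: the rule's environment is not met; surfaces unchanged as [dmekuheljobwoxito].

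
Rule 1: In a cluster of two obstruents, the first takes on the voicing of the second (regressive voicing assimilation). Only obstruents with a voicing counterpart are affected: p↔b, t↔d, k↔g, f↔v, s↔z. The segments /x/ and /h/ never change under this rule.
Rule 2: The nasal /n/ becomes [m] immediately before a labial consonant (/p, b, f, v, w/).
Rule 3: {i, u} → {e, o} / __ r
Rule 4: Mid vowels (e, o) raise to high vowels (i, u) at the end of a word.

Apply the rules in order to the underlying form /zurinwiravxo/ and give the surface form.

zorimwerafxu

Rule 1 (regressive voicing assimilation): /v/ precedes the voiceless obstruent /x/, so it devoices to [f] by assimilation. /zurinwiravxo/ → zurinwirafxo.
Rule 2 (nasal place assimilation): /n/ precedes the labial consonant /w/, so it assimilates in place to [m]. /zurinwirafxo/ → zurimwirafxo.
Rule 3 (pre-rhotic lowering): /u/ is a high vowel immediately before /r/, so it lowers to [o]. /i/ is a high vowel immediately before /r/, so it lowers to [e]. /zurimwirafxo/ → zorimwerafxo.
Rule 4 (final vowel raising): /o/ is a mid vowel in word-final position, so it raises to [u]. /zorimwerafxo/ → zorimwerafxu.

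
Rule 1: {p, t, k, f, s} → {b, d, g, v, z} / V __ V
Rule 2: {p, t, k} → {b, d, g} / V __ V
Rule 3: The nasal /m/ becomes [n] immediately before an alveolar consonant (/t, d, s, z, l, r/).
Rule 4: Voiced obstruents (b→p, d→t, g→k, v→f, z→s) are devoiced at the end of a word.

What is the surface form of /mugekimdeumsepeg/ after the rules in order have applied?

mugegindeunsebek

Rule 1 (intervocalic voicing): /k/ is a voiceless obstruent between vowels /e/ and /i/, so it voices to [g]. /p/ is a voiceless obstruent between vowels /e/ and /e/, so it voices to [b]. /mugekimdeumsepeg/ → mugegimdeumsebeg.
Rule 2 (intervocalic voicing): no segment meets the environment; /mugegimdeumsebeg/ is unchanged.
Rule 3 (nasal place assimilation): /m/ precedes the alveolar consonant /d/, so it assimilates in place to [n]. /m/ precedes the alveolar consonant /s/, so it assimilates in place to [n]. /mugegimdeumsebeg/ → mugegindeunsebeg.
Rule 4 (final devoicing): /g/ is a voiced obstruent in word-final position, so it devoices to [k]. /mugegindeunsebeg/ → mugegindeunsebek.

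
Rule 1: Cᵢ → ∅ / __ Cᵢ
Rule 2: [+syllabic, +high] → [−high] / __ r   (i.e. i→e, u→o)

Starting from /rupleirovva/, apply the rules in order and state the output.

rupleerova

Rule 1 (degemination): /vv/ is a geminate; the first /v/ deletes. /rupleirovva/ → rupleirova.
Rule 2 (pre-rhotic lowering): /i/ is a high vowel immediately before /r/, so it lowers to [e]. /rupleirova/ → rupleerova.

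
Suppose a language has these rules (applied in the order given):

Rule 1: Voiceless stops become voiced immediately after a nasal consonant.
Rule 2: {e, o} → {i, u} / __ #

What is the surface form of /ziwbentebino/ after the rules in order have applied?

Rule 1 (post-nasal voicing): /t/ is a voiceless stop immediately after the nasal /n/, so it voices to [d]. /ziwbentebino/ → ziwbendebino.
Rule 2 (final vowel raising): /o/ is a mid vowel in word-final position, so it raises to [u]. /ziwbendebino/ → ziwbendebinu.

ziwbendebinu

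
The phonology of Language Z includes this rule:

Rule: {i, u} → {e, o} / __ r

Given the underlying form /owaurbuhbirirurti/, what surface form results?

/u/ is a high vowel immediately before /r/, so it lowers to [o].
/i/ is a high vowel immediately before /r/, so it lowers to [e].
/i/ is a high vowel immediately before /r/, so it lowers to [e].
/u/ is a high vowel immediately before /r/, so it lowers to [o].
The other instances of /u/, /i/ do not occur in the required environment and remain unchanged.
Surface form: [owaorbuhbererorti].

owaorbuhbererorti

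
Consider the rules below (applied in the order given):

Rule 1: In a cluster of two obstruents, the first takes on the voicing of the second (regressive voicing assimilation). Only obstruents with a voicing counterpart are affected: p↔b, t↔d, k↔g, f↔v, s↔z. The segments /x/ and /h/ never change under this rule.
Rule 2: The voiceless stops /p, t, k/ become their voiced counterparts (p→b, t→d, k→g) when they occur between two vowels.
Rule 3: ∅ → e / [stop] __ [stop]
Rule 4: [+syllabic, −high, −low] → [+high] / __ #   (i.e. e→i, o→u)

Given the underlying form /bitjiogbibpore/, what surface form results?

Rule 1 (regressive voicing assimilation): /b/ precedes the voiceless obstruent /p/, so it devoices to [p] by assimilation. /bitjiogbibpore/ → bitjiogbippore.
Rule 2 (intervocalic voicing): no segment meets the environment; /bitjiogbippore/ is unchanged.
Rule 3 (stop-cluster e-epenthesis): /g/ and /b/ form a stop–stop cluster, so [e] is inserted between them. /p/ and /p/ form a stop–stop cluster, so [e] is inserted between them. /bitjiogbippore/ → bitjiogebipepore.
Rule 4 (final vowel raising): /e/ is a mid vowel in word-final position, so it raises to [i]. /bitjiogebipepore/ → bitjiogebipepori.

bitjiogebipepori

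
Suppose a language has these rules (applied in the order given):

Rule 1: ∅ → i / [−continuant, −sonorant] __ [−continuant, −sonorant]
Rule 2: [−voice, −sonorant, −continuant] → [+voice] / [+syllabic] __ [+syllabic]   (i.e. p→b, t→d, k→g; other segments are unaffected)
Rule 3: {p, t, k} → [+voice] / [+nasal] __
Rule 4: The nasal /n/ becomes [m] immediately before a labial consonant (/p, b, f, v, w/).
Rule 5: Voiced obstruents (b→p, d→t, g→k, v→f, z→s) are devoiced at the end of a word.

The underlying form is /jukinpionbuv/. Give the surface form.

jugimbiombuf

Rule 1 (stop-cluster i-epenthesis): no segment meets the environment; /jukinpionbuv/ is unchanged.
Rule 2 (intervocalic voicing): /k/ is a voiceless stop between vowels /u/ and /i/, so it voices to [g]. /jukinpionbuv/ → juginpionbuv.
Rule 3 (post-nasal voicing): /p/ is a voiceless stop immediately after the nasal /n/, so it voices to [b]. /juginpionbuv/ → juginbionbuv.
Rule 4 (nasal place assimilation): /n/ precedes the labial consonant /b/, so it assimilates in place to [m]. /n/ precedes the labial consonant /b/, so it assimilates in place to [m]. /juginbionbuv/ → jugimbiombuv.
Rule 5 (final devoicing): /v/ is a voiced obstruent in word-final position, so it devoices to [f]. /jugimbiombuv/ → jugimbiombuf.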